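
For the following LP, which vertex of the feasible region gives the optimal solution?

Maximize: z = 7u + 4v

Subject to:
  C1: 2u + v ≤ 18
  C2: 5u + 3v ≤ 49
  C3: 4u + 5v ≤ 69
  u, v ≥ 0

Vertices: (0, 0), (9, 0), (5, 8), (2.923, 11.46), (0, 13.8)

Evaluate the objective at each vertex of the feasible region:
  z(0, 0) = 0
  z(9, 0) = 63
  z(5, 8) = 67  ←
  z(2.923, 11.46) = 66.31
  z(0, 13.8) = 55.2
The maximum is at u = 5, v = 8.

(5, 8)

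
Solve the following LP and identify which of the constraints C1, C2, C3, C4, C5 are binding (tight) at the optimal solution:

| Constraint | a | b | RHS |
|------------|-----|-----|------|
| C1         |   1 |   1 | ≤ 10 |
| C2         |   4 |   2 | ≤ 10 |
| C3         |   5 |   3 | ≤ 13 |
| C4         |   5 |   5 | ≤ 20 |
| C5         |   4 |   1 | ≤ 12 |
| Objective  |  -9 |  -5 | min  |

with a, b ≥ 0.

At a = 2, b = 1, compute slack b - a·x for each constraint:
  C1: 10 − 3 = 7  (slack)
  C2: 10 − 10 = 0  (binding)
  C3: 13 − 13 = 0  (binding)
  C4: 20 − 15 = 5  (slack)
  C5: 12 − 9 = 3  (slack)

Optimal: a = 2, b = 1
Binding: C2, C3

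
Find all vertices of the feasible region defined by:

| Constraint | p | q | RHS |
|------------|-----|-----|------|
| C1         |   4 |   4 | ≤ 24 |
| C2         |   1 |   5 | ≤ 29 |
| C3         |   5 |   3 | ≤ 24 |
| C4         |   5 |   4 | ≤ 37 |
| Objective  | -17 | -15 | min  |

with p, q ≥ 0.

(0, 0), (4.8, 0), (3, 3), (0.25, 5.75), (0, 5.8)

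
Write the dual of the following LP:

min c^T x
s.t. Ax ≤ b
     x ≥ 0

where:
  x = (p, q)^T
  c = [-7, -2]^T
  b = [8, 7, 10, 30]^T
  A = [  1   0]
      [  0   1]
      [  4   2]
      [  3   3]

Primal min cᵀx s.t. Ax ≤ b, x ≥ 0  →  Dual max −bᵀy s.t. Aᵀy ≥ −c, y ≥ 0.

Maximize: z = -8y1 - 7y2 - 10y3 - 30y4

Subject to:
  y1 + 4y3 + 3y4 ≥ 7
  y2 + 2y3 + 3y4 ≥ 2
  y1, y2, y3, y4 ≥ 0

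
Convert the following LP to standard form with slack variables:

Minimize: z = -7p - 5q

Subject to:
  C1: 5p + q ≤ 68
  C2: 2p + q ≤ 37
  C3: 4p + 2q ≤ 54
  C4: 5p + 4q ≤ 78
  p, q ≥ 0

min z = -7p - 5q

s.t.
  5p + q + s1 = 68
  2p + q + s2 = 37
  4p + 2q + s3 = 54
  5p + 4q + s4 = 78
  p, q, s1, s2, s3, s4 ≥ 0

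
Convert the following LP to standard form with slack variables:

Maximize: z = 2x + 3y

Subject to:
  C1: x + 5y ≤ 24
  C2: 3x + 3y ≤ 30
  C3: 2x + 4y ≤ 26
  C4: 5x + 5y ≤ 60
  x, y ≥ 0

max z = 2x + 3y

s.t.
  x + 5y + s1 = 24
  3x + 3y + s2 = 30
  2x + 4y + s3 = 26
  5x + 5y + s4 = 60
  x, y, s1, s2, s3, s4 ≥ 0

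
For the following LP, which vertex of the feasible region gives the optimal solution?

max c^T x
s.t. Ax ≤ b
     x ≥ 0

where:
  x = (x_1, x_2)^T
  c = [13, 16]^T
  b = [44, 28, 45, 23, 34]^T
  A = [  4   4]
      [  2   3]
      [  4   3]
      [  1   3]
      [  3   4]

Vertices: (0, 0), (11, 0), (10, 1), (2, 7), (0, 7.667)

Evaluate the objective at each vertex of the feasible region:
  z(0, 0) = 0
  z(11, 0) = 143
  z(10, 1) = 146  ←
  z(2, 7) = 138
  z(0, 7.667) = 122.7
The maximum is at x_1 = 10, x_2 = 1.

(10, 1)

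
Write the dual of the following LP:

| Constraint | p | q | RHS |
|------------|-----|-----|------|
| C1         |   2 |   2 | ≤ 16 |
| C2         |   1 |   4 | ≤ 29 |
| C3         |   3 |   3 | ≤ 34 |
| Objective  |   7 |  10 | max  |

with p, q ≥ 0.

Primal max cᵀx s.t. Ax ≤ b, x ≥ 0  →  Dual min bᵀy s.t. Aᵀy ≥ c, y ≥ 0.

Minimize: z = 16y1 + 29y2 + 34y3

Subject to:
  2y1 + y2 + 3y3 ≥ 7
  2y1 + 4y2 + 3y3 ≥ 10
  y1, y2, y3 ≥ 0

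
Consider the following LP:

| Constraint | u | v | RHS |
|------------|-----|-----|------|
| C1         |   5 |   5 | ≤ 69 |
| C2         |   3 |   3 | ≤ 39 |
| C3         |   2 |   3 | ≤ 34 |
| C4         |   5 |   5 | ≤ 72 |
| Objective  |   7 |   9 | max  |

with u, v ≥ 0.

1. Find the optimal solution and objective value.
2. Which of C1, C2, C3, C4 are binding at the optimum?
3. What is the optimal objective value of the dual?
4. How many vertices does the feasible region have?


1. u = 5, v = 8, z = 107
2. C2, C3
3. 107
4. 4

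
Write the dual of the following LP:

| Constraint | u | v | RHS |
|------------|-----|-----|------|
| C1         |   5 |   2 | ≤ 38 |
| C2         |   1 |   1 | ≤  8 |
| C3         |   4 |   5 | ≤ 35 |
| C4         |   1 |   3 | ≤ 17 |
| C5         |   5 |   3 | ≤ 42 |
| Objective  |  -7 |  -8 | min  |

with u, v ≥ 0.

Primal min cᵀx s.t. Ax ≤ b, x ≥ 0  →  Dual max −bᵀy s.t. Aᵀy ≥ −c, y ≥ 0.

Maximize: z = -38y1 - 8y2 - 35y3 - 17y4 - 42y5

Subject to:
  5y1 + y2 + 4y3 + y4 + 5y5 ≥ 7
  2y1 + y2 + 5y3 + 3y4 + 3y5 ≥ 8
  y1, y2, y3, y4, y5 ≥ 0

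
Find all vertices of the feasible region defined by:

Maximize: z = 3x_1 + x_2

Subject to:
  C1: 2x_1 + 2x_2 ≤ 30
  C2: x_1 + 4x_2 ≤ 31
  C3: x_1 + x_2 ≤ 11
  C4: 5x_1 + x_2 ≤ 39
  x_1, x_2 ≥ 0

(0, 0), (7.8, 0), (7, 4), (4.333, 6.667), (0, 7.75)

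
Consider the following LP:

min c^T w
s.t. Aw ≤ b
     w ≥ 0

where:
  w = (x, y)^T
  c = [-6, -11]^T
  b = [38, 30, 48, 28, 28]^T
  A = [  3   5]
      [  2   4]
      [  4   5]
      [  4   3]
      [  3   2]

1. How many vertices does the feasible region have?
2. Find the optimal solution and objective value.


1. 5
2. x = 1, y = 7, z = -83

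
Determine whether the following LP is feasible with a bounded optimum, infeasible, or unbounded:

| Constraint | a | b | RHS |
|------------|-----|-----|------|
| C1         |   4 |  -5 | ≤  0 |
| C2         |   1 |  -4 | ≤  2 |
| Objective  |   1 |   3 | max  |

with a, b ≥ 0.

Unbounded (objective can increase without bound)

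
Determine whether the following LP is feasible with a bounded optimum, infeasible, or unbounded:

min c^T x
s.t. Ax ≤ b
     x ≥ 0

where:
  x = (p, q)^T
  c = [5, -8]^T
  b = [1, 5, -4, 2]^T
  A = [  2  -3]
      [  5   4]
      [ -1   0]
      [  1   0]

Infeasible (no feasible solution exists)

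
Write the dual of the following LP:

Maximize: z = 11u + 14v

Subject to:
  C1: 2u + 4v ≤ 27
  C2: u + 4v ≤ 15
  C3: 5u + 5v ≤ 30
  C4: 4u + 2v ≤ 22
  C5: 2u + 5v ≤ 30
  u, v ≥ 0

Primal max cᵀx s.t. Ax ≤ b, x ≥ 0  →  Dual min bᵀy s.t. Aᵀy ≥ c, y ≥ 0.

Minimize: z = 27y1 + 15y2 + 30y3 + 22y4 + 30y5

Subject to:
  2y1 + y2 + 5y3 + 4y4 + 2y5 ≥ 11
  4y1 + 4y2 + 5y3 + 2y4 + 5y5 ≥ 14
  y1, y2, y3, y4, y5 ≥ 0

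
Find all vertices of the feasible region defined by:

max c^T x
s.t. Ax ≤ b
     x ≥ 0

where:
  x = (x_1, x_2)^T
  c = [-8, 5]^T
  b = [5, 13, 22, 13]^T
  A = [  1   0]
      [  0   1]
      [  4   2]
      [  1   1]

(0, 0), (5, 0), (5, 1), (0, 11)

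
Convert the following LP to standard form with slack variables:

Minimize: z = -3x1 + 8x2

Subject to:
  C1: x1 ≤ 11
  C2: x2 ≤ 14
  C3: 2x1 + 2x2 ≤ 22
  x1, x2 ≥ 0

min z = -3x1 + 8x2

s.t.
  x1 + s1 = 11
  x2 + s2 = 14
  2x1 + 2x2 + s3 = 22
  x1, x2, s1, s2, s3 ≥ 0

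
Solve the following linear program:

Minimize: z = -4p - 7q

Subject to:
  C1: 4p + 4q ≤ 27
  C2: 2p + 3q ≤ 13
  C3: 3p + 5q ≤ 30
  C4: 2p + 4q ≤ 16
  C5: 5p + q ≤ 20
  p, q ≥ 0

Evaluate the objective at each vertex of the feasible region:
  z(0, 0) = 0
  z(4, 0) = -16
  z(3.615, 1.923) = -27.92
  z(2, 3) = -29  ←
  z(0, 4) = -28
The minimum is at p = 2, q = 3.

p = 2, q = 3, z = -29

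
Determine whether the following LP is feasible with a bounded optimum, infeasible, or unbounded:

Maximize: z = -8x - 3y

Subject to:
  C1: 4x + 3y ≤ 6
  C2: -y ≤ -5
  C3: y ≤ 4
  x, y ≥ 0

Infeasible (no feasible solution exists)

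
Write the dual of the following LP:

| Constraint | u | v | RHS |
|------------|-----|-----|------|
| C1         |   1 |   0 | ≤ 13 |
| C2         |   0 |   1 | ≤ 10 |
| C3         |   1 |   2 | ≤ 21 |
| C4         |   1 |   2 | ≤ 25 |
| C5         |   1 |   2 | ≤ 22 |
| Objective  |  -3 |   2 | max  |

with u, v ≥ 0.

Primal max cᵀx s.t. Ax ≤ b, x ≥ 0  →  Dual min bᵀy s.t. Aᵀy ≥ c, y ≥ 0.

Minimize: z = 13y1 + 10y2 + 21y3 + 25y4 + 22y5

Subject to:
  y1 + y3 + y4 + y5 ≥ -3
  y2 + 2y3 + 2y4 + 2y5 ≥ 2
  y1, y2, y3, y4, y5 ≥ 0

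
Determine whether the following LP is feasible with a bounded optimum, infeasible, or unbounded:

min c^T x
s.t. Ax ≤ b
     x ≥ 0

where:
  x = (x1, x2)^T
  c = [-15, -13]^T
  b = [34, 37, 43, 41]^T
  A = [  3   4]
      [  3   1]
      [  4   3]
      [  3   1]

Feasible with a bounded optimal solution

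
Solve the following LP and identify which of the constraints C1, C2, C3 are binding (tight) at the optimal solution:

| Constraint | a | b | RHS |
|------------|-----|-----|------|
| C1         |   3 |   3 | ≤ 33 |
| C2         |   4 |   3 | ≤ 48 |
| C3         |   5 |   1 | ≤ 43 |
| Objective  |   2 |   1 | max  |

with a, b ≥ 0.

At a = 8, b = 3, compute slack b - a·x for each constraint:
  C1: 33 − 33 = 0  (binding)
  C2: 48 − 41 = 7  (slack)
  C3: 43 − 43 = 0  (binding)

Optimal: a = 8, b = 3
Binding: C1, C3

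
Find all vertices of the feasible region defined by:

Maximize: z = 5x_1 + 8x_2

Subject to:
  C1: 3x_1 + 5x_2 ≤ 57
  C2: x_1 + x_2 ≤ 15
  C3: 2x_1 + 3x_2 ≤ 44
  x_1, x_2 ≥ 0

(0, 0), (15, 0), (9, 6), (0, 11.4)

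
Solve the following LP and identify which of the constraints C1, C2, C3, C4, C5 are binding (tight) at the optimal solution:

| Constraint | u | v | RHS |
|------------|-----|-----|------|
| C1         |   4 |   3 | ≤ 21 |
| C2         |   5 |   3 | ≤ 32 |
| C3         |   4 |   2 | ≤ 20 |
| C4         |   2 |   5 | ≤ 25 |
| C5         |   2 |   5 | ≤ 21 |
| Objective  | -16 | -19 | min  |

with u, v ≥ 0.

At u = 3, v = 3, compute slack b - a·x for each constraint:
  C1: 21 − 21 = 0  (binding)
  C2: 32 − 24 = 8  (slack)
  C3: 20 − 18 = 2  (slack)
  C4: 25 − 21 = 4  (slack)
  C5: 21 − 21 = 0  (binding)

Optimal: u = 3, v = 3
Binding: C1, C5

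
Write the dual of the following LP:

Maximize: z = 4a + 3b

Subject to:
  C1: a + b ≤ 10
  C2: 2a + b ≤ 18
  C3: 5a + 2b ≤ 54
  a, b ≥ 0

Primal max cᵀx s.t. Ax ≤ b, x ≥ 0  →  Dual min bᵀy s.t. Aᵀy ≥ c, y ≥ 0.

Minimize: z = 10y1 + 18y2 + 54y3

Subject to:
  y1 + 2y2 + 5y3 ≥ 4
  y1 + y2 + 2y3 ≥ 3
  y1, y2, y3 ≥ 0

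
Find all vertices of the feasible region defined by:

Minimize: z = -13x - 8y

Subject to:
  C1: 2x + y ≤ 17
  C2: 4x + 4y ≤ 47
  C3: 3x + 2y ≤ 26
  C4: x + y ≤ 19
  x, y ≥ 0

(0, 0), (8.5, 0), (8, 1), (2.5, 9.25), (0, 11.75)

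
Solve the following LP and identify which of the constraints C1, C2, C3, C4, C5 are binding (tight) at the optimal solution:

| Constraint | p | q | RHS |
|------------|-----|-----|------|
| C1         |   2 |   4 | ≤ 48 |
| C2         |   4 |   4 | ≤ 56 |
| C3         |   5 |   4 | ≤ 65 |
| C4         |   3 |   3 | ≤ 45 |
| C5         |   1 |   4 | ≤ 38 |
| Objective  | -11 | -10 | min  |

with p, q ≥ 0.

At p = 9, q = 5, compute slack b - a·x for each constraint:
  C1: 48 − 38 = 10  (slack)
  C2: 56 − 56 = 0  (binding)
  C3: 65 − 65 = 0  (binding)
  C4: 45 − 42 = 3  (slack)
  C5: 38 − 29 = 9  (slack)

Optimal: p = 9, q = 5
Binding: C2, C3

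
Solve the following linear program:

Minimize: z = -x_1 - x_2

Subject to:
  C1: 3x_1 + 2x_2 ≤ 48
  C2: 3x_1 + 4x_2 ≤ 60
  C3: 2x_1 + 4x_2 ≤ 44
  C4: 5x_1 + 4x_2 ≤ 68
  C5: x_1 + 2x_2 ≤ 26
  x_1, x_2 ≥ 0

Evaluate the objective at each vertex of the feasible region:
  z(0, 0) = 0
  z(13.6, 0) = -13.6
  z(8, 7) = -15  ←
  z(0, 11) = -11
The minimum is at x_1 = 8, x_2 = 7.

x_1 = 8, x_2 = 7, z = -15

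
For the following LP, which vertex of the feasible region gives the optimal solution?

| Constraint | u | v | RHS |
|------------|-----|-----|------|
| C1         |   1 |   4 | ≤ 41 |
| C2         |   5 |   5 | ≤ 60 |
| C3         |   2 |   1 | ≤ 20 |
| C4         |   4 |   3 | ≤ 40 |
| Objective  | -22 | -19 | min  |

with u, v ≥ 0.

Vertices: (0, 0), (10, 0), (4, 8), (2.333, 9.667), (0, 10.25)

Evaluate the objective at each vertex of the feasible region:
  z(0, 0) = 0
  z(10, 0) = -220
  z(4, 8) = -240  ←
  z(2.333, 9.667) = -235
  z(0, 10.25) = -194.8
The minimum is at u = 4, v = 8.

(4, 8)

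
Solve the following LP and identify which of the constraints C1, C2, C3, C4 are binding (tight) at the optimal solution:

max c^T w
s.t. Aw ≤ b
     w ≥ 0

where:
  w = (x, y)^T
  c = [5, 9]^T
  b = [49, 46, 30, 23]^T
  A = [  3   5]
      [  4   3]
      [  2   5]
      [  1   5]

At x = 10, y = 2, compute slack b - a·x for each constraint:
  C1: 49 − 40 = 9  (slack)
  C2: 46 − 46 = 0  (binding)
  C3: 30 − 30 = 0  (binding)
  C4: 23 − 20 = 3  (slack)

Optimal: x = 10, y = 2
Binding: C2, C3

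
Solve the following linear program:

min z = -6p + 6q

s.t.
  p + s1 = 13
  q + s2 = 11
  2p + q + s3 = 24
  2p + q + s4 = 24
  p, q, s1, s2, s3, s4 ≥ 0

Evaluate the objective at each vertex of the feasible region:
  z(0, 0) = 0
  z(12, 0) = -72  ←
  z(6.5, 11) = 27
  z(0, 11) = 66
The minimum is at p = 12, q = 0.

p = 12, q = 0, z = -72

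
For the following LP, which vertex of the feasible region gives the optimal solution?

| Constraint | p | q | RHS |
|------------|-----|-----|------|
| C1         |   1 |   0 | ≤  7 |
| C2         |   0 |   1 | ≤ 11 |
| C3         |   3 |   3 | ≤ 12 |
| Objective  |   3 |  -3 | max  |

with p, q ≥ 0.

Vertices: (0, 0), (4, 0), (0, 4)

Evaluate the objective at each vertex of the feasible region:
  z(0, 0) = 0
  z(4, 0) = 12  ←
  z(0, 4) = -12
The maximum is at p = 4, q = 0.

(4, 0)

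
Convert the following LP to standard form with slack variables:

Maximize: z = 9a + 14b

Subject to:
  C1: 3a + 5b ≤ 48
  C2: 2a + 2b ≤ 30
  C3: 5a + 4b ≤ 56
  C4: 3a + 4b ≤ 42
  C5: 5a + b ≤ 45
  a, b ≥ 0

max z = 9a + 14b

s.t.
  3a + 5b + s1 = 48
  2a + 2b + s2 = 30
  5a + 4b + s3 = 56
  3a + 4b + s4 = 42
  5a + b + s5 = 45
  a, b, s1, s2, s3, s4, s5 ≥ 0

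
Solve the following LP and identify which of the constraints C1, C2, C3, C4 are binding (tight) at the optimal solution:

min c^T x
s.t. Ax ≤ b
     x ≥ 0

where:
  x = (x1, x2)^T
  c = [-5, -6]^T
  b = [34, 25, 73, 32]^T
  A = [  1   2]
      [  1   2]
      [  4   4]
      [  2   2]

At x1 = 7, x2 = 9, compute slack b - a·x for each constraint:
  C1: 34 − 25 = 9  (slack)
  C2: 25 − 25 = 0  (binding)
  C3: 73 − 64 = 9  (slack)
  C4: 32 − 32 = 0  (binding)

Optimal: x1 = 7, x2 = 9
Binding: C2, C4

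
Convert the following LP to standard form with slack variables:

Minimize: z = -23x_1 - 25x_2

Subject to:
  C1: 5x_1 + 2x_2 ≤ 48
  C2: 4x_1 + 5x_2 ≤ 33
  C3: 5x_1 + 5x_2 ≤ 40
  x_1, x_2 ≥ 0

min z = -23x_1 - 25x_2

s.t.
  5x_1 + 2x_2 + s1 = 48
  4x_1 + 5x_2 + s2 = 33
  5x_1 + 5x_2 + s3 = 40
  x_1, x_2, s1, s2, s3 ≥ 0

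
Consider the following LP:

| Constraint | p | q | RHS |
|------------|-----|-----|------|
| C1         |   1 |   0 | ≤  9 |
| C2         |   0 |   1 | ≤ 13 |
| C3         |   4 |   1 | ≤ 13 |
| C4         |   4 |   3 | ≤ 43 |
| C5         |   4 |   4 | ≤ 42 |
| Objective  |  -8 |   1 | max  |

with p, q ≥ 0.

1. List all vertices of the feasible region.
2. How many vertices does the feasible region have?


1. (0, 0), (3.25, 0), (0.8333, 9.667), (0, 10.5)
2. 4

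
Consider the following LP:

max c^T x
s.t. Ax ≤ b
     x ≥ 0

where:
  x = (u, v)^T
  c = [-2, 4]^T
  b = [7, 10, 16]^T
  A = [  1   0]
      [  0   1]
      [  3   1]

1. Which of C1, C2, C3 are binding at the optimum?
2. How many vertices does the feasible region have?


1. C2
2. 4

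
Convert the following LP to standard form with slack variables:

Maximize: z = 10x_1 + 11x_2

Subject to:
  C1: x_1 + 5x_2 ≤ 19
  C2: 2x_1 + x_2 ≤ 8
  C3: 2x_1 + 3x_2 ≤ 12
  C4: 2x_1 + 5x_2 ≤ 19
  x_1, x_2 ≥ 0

max z = 10x_1 + 11x_2

s.t.
  x_1 + 5x_2 + s1 = 19
  2x_1 + x_2 + s2 = 8
  2x_1 + 3x_2 + s3 = 12
  2x_1 + 5x_2 + s4 = 19
  x_1, x_2, s1, s2, s3, s4 ≥ 0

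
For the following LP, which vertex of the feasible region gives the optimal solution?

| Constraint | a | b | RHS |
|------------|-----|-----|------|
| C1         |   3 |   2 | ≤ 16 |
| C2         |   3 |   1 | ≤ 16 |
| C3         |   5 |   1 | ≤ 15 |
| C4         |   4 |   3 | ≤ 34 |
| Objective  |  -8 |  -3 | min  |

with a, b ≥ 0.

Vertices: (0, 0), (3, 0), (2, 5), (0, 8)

Evaluate the objective at each vertex of the feasible region:
  z(0, 0) = 0
  z(3, 0) = -24
  z(2, 5) = -31  ←
  z(0, 8) = -24
The minimum is at a = 2, b = 5.

(2, 5)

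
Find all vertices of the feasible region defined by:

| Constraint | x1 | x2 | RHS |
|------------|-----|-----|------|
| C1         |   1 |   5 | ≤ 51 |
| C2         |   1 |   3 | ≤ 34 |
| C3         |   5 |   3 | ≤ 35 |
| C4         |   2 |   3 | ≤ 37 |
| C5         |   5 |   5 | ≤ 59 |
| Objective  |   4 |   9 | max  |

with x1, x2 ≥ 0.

(0, 0), (7, 0), (1, 10), (0, 10.2)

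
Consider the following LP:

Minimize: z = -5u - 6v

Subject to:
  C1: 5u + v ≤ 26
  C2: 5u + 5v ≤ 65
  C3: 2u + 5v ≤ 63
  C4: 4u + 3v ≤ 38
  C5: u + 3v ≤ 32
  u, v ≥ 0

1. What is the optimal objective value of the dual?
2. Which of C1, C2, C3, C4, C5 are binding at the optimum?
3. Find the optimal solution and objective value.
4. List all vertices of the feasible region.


1. -70
2. C4, C5
3. u = 2, v = 10, z = -70
4. (0, 0), (5.2, 0), (3.636, 7.818), (2, 10), (0, 10.67)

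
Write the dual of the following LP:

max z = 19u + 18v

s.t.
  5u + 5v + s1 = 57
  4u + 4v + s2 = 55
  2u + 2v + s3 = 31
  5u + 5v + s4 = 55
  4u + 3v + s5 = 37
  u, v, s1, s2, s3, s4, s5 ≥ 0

Primal max cᵀx s.t. Ax ≤ b, x ≥ 0  →  Dual min bᵀy s.t. Aᵀy ≥ c, y ≥ 0.

Minimize: z = 57y1 + 55y2 + 31y3 + 55y4 + 37y5

Subject to:
  5y1 + 4y2 + 2y3 + 5y4 + 4y5 ≥ 19
  5y1 + 4y2 + 2y3 + 5y4 + 3y5 ≥ 18
  y1, y2, y3, y4, y5 ≥ 0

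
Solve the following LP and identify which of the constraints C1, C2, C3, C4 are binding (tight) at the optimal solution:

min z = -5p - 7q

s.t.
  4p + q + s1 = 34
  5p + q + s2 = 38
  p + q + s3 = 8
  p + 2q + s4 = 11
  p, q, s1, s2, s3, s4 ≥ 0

At p = 5, q = 3, compute slack b - a·x for each constraint:
  C1: 34 − 23 = 11  (slack)
  C2: 38 − 28 = 10  (slack)
  C3: 8 − 8 = 0  (binding)
  C4: 11 − 11 = 0  (binding)

Optimal: p = 5, q = 3
Binding: C3, C4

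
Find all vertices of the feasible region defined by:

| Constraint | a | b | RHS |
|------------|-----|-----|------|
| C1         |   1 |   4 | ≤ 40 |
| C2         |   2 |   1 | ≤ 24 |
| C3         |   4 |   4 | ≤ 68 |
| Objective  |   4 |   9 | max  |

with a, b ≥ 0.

(0, 0), (12, 0), (8, 8), (0, 10)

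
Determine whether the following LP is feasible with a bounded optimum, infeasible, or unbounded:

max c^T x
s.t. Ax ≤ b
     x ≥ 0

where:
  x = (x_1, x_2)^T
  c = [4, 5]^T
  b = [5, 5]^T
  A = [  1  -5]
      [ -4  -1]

Unbounded (objective can increase without bound)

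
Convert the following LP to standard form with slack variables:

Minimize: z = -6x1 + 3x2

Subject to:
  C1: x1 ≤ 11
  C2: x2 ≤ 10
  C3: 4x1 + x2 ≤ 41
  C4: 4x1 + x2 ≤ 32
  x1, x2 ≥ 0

min z = -6x1 + 3x2

s.t.
  x1 + s1 = 11
  x2 + s2 = 10
  4x1 + x2 + s3 = 41
  4x1 + x2 + s4 = 32
  x1, x2, s1, s2, s3, s4 ≥ 0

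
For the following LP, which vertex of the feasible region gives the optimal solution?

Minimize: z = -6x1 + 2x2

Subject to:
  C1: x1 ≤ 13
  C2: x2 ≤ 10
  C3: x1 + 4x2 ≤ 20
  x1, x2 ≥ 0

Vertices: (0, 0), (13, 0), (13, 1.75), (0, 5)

Evaluate the objective at each vertex of the feasible region:
  z(0, 0) = 0
  z(13, 0) = -78  ←
  z(13, 1.75) = -74.5
  z(0, 5) = 10
The minimum is at x1 = 13, x2 = 0.

(13, 0)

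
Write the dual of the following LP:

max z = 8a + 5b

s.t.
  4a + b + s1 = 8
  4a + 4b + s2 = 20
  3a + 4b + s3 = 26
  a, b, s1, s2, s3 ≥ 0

Primal max cᵀx s.t. Ax ≤ b, x ≥ 0  →  Dual min bᵀy s.t. Aᵀy ≥ c, y ≥ 0.

Minimize: z = 8y1 + 20y2 + 26y3

Subject to:
  4y1 + 4y2 + 3y3 ≥ 8
  y1 + 4y2 + 4y3 ≥ 5
  y1, y2, y3 ≥ 0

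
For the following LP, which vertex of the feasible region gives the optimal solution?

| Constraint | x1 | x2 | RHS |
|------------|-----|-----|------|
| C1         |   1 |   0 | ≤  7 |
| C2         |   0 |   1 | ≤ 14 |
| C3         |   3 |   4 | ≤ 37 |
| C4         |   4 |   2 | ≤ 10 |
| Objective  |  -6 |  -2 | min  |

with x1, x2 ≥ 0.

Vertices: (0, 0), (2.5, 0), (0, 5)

Evaluate the objective at each vertex of the feasible region:
  z(0, 0) = 0
  z(2.5, 0) = -15  ←
  z(0, 5) = -10
The minimum is at x1 = 2.5, x2 = 0.

(2.5, 0)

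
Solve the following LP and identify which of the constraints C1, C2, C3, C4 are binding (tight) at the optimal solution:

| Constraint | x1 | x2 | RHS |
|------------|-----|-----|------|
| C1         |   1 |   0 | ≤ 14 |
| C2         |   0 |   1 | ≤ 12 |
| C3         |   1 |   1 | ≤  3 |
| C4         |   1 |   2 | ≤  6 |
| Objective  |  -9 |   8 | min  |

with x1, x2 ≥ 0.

At x1 = 3, x2 = 0, compute slack b - a·x for each constraint:
  C1: 14 − 3 = 11  (slack)
  C2: 12 − 0 = 12  (slack)
  C3: 3 − 3 = 0  (binding)
  C4: 6 − 3 = 3  (slack)

Optimal: x1 = 3, x2 = 0
Binding: C3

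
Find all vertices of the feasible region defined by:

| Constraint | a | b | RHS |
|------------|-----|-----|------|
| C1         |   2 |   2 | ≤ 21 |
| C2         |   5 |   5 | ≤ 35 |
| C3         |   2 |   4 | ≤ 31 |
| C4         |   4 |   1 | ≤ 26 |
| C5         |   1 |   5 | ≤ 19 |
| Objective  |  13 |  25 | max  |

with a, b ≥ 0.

(0, 0), (6.5, 0), (6.333, 0.6667), (4, 3), (0, 3.8)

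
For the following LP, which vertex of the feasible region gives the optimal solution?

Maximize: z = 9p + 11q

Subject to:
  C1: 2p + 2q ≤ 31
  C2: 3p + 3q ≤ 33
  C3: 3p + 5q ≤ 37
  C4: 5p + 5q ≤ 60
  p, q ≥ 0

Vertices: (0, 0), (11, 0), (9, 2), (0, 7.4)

Evaluate the objective at each vertex of the feasible region:
  z(0, 0) = 0
  z(11, 0) = 99
  z(9, 2) = 103  ←
  z(0, 7.4) = 81.4
The maximum is at p = 9, q = 2.

(9, 2)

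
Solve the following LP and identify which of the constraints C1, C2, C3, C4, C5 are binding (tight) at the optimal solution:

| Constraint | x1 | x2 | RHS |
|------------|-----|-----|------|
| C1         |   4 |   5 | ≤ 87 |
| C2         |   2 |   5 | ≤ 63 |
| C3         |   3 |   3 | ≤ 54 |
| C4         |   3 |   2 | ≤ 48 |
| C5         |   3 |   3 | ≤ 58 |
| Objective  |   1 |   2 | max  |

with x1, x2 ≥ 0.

At x1 = 9, x2 = 9, compute slack b - a·x for each constraint:
  C1: 87 − 81 = 6  (slack)
  C2: 63 − 63 = 0  (binding)
  C3: 54 − 54 = 0  (binding)
  C4: 48 − 45 = 3  (slack)
  C5: 58 − 54 = 4  (slack)

Optimal: x1 = 9, x2 = 9
Binding: C2, C3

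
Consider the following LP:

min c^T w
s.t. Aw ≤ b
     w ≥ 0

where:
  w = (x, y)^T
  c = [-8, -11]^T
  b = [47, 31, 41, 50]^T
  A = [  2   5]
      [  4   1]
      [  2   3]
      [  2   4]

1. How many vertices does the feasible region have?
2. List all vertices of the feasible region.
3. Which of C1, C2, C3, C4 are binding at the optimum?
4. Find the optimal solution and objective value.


1. 4
2. (0, 0), (7.75, 0), (6, 7), (0, 9.4)
3. C1, C2
4. x = 6, y = 7, z = -125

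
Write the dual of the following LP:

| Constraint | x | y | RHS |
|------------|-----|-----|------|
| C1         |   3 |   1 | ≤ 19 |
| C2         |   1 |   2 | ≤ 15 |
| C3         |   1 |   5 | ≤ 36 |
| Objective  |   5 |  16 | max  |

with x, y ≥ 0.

Primal max cᵀx s.t. Ax ≤ b, x ≥ 0  →  Dual min bᵀy s.t. Aᵀy ≥ c, y ≥ 0.

Minimize: z = 19y1 + 15y2 + 36y3

Subject to:
  3y1 + y2 + y3 ≥ 5
  y1 + 2y2 + 5y3 ≥ 16
  y1, y2, y3 ≥ 0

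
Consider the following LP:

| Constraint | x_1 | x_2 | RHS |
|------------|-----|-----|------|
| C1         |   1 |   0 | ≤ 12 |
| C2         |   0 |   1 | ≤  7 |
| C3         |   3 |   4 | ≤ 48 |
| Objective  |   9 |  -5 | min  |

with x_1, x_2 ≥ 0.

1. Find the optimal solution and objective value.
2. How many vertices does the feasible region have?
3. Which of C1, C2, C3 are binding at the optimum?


1. x_1 = 0, x_2 = 7, z = -35
2. 5
3. C2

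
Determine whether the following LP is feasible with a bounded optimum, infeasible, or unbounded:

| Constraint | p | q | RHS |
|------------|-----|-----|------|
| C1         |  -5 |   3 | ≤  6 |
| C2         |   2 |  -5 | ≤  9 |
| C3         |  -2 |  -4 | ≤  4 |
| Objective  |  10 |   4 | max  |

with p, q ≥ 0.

Unbounded (objective can increase without bound)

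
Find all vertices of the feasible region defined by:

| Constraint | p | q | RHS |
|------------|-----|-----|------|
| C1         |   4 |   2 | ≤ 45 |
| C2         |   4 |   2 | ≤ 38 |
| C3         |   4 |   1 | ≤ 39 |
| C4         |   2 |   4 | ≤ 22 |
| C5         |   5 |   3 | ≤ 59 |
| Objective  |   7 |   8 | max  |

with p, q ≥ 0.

(0, 0), (9.5, 0), (9, 1), (0, 5.5)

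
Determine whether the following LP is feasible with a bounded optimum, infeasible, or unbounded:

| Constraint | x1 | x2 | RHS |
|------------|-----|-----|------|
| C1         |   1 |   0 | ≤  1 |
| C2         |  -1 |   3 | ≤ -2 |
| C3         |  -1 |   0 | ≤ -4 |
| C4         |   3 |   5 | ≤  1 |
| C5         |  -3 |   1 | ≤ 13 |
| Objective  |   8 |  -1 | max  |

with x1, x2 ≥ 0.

Infeasible (no feasible solution exists)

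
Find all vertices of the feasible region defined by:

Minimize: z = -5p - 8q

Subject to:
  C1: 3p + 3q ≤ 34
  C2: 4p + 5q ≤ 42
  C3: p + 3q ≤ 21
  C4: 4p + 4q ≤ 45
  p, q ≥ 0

(0, 0), (10.5, 0), (3, 6), (0, 7)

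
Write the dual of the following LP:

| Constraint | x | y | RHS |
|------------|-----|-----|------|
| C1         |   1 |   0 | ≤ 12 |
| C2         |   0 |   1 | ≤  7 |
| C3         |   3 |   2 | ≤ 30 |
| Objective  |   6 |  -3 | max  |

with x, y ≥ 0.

Primal max cᵀx s.t. Ax ≤ b, x ≥ 0  →  Dual min bᵀy s.t. Aᵀy ≥ c, y ≥ 0.

Minimize: z = 12y1 + 7y2 + 30y3

Subject to:
  y1 + 3y3 ≥ 6
  y2 + 2y3 ≥ -3
  y1, y2, y3 ≥ 0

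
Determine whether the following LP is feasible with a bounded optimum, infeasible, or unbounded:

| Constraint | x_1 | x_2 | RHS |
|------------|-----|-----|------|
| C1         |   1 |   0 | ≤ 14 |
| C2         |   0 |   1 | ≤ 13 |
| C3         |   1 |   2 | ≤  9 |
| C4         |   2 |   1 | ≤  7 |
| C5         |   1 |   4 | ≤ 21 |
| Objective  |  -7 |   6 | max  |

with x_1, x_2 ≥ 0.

Feasible with a bounded optimal solution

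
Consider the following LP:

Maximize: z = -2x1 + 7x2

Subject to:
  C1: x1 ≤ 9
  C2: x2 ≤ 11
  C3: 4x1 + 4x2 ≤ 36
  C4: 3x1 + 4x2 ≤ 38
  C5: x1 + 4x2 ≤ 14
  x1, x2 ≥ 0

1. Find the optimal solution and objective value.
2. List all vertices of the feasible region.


1. x1 = 0, x2 = 3.5, z = 24.5
2. (0, 0), (9, 0), (7.333, 1.667), (0, 3.5)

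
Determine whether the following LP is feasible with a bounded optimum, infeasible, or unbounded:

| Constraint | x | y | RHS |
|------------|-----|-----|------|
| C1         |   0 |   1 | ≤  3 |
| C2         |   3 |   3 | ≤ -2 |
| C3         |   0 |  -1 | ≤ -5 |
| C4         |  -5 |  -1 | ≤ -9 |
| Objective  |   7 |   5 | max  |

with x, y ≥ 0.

Infeasible (no feasible solution exists)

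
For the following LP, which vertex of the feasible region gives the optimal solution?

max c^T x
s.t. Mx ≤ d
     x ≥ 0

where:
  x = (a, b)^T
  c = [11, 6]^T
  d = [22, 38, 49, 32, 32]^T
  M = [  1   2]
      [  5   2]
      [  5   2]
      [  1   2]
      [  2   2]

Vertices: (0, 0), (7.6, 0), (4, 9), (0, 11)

Evaluate the objective at each vertex of the feasible region:
  z(0, 0) = 0
  z(7.6, 0) = 83.6
  z(4, 9) = 98  ←
  z(0, 11) = 66
The maximum is at a = 4, b = 9.

(4, 9)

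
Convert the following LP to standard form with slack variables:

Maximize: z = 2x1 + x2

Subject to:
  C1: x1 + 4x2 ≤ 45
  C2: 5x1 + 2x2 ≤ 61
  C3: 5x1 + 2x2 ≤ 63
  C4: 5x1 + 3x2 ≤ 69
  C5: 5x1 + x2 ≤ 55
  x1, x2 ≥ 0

max z = 2x1 + x2

s.t.
  x1 + 4x2 + s1 = 45
  5x1 + 2x2 + s2 = 61
  5x1 + 2x2 + s3 = 63
  5x1 + 3x2 + s4 = 69
  5x1 + x2 + s5 = 55
  x1, x2, s1, s2, s3, s4, s5 ≥ 0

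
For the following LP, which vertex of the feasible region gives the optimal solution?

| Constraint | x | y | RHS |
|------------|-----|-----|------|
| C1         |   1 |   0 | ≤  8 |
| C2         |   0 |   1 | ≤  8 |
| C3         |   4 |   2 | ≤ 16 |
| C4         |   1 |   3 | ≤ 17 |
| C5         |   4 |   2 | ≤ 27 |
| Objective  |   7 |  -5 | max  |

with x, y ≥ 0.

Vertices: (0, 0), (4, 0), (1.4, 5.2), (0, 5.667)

Evaluate the objective at each vertex of the feasible region:
  z(0, 0) = 0
  z(4, 0) = 28  ←
  z(1.4, 5.2) = -16.2
  z(0, 5.667) = -28.33
The maximum is at x = 4, y = 0.

(4, 0)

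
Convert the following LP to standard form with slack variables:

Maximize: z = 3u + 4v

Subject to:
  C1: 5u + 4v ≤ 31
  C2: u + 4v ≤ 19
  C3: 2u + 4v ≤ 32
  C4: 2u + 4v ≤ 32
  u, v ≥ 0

max z = 3u + 4v

s.t.
  5u + 4v + s1 = 31
  u + 4v + s2 = 19
  2u + 4v + s3 = 32
  2u + 4v + s4 = 32
  u, v, s1, s2, s3, s4 ≥ 0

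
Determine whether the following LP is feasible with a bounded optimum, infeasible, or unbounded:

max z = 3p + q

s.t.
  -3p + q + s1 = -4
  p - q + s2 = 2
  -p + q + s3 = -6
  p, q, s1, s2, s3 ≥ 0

Infeasible (no feasible solution exists)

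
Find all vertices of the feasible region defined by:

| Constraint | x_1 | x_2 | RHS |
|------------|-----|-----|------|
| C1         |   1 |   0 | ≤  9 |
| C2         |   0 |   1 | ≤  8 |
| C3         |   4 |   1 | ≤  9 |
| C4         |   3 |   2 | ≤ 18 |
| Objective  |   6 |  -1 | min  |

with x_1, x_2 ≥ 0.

(0, 0), (2.25, 0), (0.25, 8), (0, 8)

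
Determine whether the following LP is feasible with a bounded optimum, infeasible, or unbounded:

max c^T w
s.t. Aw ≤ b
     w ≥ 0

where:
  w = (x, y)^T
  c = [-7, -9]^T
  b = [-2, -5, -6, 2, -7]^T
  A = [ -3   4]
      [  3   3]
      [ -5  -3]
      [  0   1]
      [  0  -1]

Infeasible (no feasible solution exists)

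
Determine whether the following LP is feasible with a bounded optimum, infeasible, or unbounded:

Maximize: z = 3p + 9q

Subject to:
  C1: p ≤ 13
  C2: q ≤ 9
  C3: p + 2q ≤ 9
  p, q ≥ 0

Feasible with a bounded optimal solution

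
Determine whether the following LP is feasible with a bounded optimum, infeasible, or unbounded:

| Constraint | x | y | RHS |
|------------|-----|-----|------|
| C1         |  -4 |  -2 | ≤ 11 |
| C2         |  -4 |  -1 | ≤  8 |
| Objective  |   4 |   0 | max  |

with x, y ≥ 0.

Unbounded (objective can increase without bound)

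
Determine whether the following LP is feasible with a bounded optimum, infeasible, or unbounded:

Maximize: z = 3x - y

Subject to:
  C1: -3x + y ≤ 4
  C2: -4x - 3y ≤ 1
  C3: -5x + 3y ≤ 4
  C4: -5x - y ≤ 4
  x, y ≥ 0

Unbounded (objective can increase without bound)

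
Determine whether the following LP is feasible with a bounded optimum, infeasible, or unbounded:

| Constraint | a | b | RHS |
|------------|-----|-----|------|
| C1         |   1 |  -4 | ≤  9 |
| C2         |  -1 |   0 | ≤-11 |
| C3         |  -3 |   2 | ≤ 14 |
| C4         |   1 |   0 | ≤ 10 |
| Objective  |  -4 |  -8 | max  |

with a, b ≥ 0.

Infeasible (no feasible solution exists)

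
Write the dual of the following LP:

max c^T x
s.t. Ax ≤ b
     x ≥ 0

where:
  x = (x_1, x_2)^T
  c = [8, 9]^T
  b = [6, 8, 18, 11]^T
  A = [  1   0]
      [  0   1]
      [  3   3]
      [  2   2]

Primal max cᵀx s.t. Ax ≤ b, x ≥ 0  →  Dual min bᵀy s.t. Aᵀy ≥ c, y ≥ 0.

Minimize: z = 6y1 + 8y2 + 18y3 + 11y4

Subject to:
  y1 + 3y3 + 2y4 ≥ 8
  y2 + 3y3 + 2y4 ≥ 9
  y1, y2, y3, y4 ≥ 0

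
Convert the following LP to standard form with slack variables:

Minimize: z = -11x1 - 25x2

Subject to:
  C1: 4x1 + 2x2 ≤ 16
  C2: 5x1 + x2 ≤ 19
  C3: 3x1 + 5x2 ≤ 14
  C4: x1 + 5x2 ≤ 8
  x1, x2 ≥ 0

min z = -11x1 - 25x2

s.t.
  4x1 + 2x2 + s1 = 16
  5x1 + x2 + s2 = 19
  3x1 + 5x2 + s3 = 14
  x1 + 5x2 + s4 = 8
  x1, x2, s1, s2, s3, s4 ≥ 0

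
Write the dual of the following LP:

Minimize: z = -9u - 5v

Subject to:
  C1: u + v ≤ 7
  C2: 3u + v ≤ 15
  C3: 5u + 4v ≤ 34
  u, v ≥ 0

Primal min cᵀx s.t. Ax ≤ b, x ≥ 0  →  Dual max −bᵀy s.t. Aᵀy ≥ −c, y ≥ 0.

Maximize: z = -7y1 - 15y2 - 34y3

Subject to:
  y1 + 3y2 + 5y3 ≥ 9
  y1 + y2 + 4y3 ≥ 5
  y1, y2, y3 ≥ 0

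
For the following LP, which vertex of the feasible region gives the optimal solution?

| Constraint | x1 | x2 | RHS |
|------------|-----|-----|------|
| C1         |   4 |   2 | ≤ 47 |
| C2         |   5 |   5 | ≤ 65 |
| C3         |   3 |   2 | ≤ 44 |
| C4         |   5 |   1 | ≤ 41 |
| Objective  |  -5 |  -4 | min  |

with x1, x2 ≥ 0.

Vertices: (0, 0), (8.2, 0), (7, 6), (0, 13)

Evaluate the objective at each vertex of the feasible region:
  z(0, 0) = 0
  z(8.2, 0) = -41
  z(7, 6) = -59  ←
  z(0, 13) = -52
The minimum is at x1 = 7, x2 = 6.

(7, 6)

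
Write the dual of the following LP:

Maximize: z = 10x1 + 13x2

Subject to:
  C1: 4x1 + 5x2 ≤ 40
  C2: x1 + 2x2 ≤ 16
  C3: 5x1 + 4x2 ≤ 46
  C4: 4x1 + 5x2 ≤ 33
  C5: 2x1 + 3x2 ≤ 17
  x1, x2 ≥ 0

Primal max cᵀx s.t. Ax ≤ b, x ≥ 0  →  Dual min bᵀy s.t. Aᵀy ≥ c, y ≥ 0.

Minimize: z = 40y1 + 16y2 + 46y3 + 33y4 + 17y5

Subject to:
  4y1 + y2 + 5y3 + 4y4 + 2y5 ≥ 10
  5y1 + 2y2 + 4y3 + 5y4 + 3y5 ≥ 13
  y1, y2, y3, y4, y5 ≥ 0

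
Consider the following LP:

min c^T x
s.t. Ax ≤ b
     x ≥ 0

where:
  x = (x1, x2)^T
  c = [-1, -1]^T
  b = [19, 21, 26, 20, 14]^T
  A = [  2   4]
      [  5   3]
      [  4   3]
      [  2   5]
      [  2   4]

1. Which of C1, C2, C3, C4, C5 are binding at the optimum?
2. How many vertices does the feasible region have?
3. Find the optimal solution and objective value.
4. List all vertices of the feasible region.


1. C2, C5
2. 4
3. x1 = 3, x2 = 2, z = -5
4. (0, 0), (4.2, 0), (3, 2), (0, 3.5)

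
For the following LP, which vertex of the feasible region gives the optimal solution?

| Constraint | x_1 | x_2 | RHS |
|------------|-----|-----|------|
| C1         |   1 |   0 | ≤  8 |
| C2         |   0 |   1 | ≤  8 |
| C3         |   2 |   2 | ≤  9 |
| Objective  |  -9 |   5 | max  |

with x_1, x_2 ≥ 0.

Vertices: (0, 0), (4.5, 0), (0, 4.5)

Evaluate the objective at each vertex of the feasible region:
  z(0, 0) = 0
  z(4.5, 0) = -40.5
  z(0, 4.5) = 22.5  ←
The maximum is at x_1 = 0, x_2 = 4.5.

(0, 4.5)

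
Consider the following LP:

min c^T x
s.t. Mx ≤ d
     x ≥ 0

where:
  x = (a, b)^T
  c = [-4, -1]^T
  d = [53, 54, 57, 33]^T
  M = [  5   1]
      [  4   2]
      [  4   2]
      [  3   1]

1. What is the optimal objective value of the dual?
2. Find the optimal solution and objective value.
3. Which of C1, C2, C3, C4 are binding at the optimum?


1. -43
2. a = 10, b = 3, z = -43
3. C1, C4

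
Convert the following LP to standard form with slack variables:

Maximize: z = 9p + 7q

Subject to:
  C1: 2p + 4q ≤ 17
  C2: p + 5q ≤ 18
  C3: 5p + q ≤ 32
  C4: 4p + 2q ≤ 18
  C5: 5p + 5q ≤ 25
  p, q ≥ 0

max z = 9p + 7q

s.t.
  2p + 4q + s1 = 17
  p + 5q + s2 = 18
  5p + q + s3 = 32
  4p + 2q + s4 = 18
  5p + 5q + s5 = 25
  p, q, s1, s2, s3, s4, s5 ≥ 0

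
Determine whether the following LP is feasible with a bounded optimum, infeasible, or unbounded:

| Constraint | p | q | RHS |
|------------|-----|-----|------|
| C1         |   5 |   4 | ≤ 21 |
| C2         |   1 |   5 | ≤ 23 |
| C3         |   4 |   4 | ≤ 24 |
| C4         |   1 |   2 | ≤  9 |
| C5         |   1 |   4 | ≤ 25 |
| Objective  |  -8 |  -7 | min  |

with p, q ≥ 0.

Feasible with a bounded optimal solution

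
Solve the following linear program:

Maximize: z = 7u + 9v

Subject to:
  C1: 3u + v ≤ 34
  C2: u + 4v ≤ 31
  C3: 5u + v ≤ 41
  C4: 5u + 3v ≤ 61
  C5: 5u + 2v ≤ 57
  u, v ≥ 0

Evaluate the objective at each vertex of the feasible region:
  z(0, 0) = 0
  z(8.2, 0) = 57.4
  z(7, 6) = 103  ←
  z(0, 7.75) = 69.75
The maximum is at u = 7, v = 6.

u = 7, v = 6, z = 103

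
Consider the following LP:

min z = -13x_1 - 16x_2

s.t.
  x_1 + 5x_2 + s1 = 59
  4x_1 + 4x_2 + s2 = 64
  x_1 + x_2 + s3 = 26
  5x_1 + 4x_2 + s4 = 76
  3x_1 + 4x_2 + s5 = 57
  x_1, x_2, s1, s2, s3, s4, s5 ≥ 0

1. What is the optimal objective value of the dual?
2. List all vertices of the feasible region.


1. -235
2. (0, 0), (15.2, 0), (12, 4), (7, 9), (4.455, 10.91), (0, 11.8)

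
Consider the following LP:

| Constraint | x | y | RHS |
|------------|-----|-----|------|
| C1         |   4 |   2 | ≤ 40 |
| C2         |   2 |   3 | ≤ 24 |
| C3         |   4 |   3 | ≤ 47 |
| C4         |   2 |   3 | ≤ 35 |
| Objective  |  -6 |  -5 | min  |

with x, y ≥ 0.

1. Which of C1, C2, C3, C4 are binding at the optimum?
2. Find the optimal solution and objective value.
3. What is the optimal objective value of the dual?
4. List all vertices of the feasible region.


1. C1, C2
2. x = 9, y = 2, z = -64
3. -64
4. (0, 0), (10, 0), (9, 2), (0, 8)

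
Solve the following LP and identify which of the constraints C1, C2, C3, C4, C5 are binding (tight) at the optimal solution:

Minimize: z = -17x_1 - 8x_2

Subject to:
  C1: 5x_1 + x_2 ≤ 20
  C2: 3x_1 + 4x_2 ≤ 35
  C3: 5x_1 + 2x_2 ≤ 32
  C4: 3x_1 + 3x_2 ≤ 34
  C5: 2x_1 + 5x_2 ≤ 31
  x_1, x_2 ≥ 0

At x_1 = 3, x_2 = 5, compute slack b - a·x for each constraint:
  C1: 20 − 20 = 0  (binding)
  C2: 35 − 29 = 6  (slack)
  C3: 32 − 25 = 7  (slack)
  C4: 34 − 24 = 10  (slack)
  C5: 31 − 31 = 0  (binding)

Optimal: x_1 = 3, x_2 = 5
Binding: C1, C5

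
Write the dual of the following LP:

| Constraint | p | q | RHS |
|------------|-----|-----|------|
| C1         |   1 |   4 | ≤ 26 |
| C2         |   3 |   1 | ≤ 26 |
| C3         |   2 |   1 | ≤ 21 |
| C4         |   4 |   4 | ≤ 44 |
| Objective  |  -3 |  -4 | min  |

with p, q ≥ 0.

Primal min cᵀx s.t. Ax ≤ b, x ≥ 0  →  Dual max −bᵀy s.t. Aᵀy ≥ −c, y ≥ 0.

Maximize: z = -26y1 - 26y2 - 21y3 - 44y4

Subject to:
  y1 + 3y2 + 2y3 + 4y4 ≥ 3
  4y1 + y2 + y3 + 4y4 ≥ 4
  y1, y2, y3, y4 ≥ 0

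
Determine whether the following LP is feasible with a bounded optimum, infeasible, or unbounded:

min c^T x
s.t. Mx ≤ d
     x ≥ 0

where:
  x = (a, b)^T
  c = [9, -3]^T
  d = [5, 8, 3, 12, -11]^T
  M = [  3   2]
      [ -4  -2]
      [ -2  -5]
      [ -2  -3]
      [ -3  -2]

Infeasible (no feasible solution exists)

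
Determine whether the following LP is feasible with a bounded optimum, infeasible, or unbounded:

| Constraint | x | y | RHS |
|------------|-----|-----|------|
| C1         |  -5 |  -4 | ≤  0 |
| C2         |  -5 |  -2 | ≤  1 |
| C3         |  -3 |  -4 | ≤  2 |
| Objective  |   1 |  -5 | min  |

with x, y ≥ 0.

Unbounded (objective can decrease without bound)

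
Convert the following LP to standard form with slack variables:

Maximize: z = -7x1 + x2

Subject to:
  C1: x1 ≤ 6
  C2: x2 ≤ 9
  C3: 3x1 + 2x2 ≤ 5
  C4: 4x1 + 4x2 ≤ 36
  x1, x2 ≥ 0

max z = -7x1 + x2

s.t.
  x1 + s1 = 6
  x2 + s2 = 9
  3x1 + 2x2 + s3 = 5
  4x1 + 4x2 + s4 = 36
  x1, x2, s1, s2, s3, s4 ≥ 0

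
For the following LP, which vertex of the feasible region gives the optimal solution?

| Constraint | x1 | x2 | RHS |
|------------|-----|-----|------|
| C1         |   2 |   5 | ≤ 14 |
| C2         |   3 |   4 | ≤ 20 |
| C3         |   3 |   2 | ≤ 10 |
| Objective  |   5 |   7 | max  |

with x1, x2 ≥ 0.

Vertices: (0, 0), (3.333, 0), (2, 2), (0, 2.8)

Evaluate the objective at each vertex of the feasible region:
  z(0, 0) = 0
  z(3.333, 0) = 16.67
  z(2, 2) = 24  ←
  z(0, 2.8) = 19.6
The maximum is at x1 = 2, x2 = 2.

(2, 2)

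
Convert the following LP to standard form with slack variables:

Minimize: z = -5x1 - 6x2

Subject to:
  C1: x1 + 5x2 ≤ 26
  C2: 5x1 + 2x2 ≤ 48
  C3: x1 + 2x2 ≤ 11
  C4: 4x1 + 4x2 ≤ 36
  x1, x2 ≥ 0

min z = -5x1 - 6x2

s.t.
  x1 + 5x2 + s1 = 26
  5x1 + 2x2 + s2 = 48
  x1 + 2x2 + s3 = 11
  4x1 + 4x2 + s4 = 36
  x1, x2, s1, s2, s3, s4 ≥ 0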